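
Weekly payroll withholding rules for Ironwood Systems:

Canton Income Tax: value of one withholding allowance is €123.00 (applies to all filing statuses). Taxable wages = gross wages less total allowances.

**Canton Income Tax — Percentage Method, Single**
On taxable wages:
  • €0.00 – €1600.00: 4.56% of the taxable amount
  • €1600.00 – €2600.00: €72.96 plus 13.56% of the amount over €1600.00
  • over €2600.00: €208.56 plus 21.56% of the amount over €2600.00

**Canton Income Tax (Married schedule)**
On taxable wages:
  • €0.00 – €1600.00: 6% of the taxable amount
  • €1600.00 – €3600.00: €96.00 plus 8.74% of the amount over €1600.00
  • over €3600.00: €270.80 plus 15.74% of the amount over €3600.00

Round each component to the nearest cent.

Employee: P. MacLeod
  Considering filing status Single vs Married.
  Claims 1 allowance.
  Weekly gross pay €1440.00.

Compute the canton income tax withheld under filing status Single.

€60.06

Canton Income Tax (Single): taxable = €1440.00 − 1×€123.00 = €1317.00
  4.56% × €1317.00 = €60.06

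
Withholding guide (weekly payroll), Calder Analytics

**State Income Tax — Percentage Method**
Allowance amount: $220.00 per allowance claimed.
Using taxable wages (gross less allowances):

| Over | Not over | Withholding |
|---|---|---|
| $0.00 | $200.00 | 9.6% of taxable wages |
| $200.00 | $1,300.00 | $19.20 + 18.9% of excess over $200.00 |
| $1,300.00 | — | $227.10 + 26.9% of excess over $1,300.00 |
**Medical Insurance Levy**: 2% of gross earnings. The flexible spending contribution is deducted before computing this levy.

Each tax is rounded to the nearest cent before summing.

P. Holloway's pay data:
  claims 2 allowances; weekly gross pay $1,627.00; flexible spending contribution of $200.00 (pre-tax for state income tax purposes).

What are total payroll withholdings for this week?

$196.48

State Income Tax: taxable = $1,627.00 − $200.00 − 2×$220.00 = $987.00
  $19.20 + 18.9% × ($987.00 − $200.00) = $19.20 + 18.9% × $787.00 = $167.94
Medical Insurance Levy: 2% × $1,427.00 = $28.54
Total: $167.94 + $28.54 = $196.48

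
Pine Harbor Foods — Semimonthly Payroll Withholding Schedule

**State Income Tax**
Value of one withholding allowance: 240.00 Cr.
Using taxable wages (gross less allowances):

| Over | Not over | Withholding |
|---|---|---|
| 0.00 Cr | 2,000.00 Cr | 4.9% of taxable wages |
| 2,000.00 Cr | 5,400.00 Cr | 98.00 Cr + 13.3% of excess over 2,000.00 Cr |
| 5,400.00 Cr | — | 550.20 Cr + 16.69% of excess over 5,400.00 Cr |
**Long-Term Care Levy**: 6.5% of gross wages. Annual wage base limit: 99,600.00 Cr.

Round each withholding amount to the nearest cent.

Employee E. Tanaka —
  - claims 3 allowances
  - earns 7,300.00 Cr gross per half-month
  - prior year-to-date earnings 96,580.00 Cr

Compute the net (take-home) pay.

6,356.56 Cr

State Income Tax: taxable = 7,300.00 Cr − 3×240.00 Cr = 6,580.00 Cr
  550.20 Cr + 16.69% × (6,580.00 Cr − 5,400.00 Cr) = 550.20 Cr + 16.69% × 1,180.00 Cr = 747.14 Cr
Long-Term Care Levy: cap 99,600.00 Cr − YTD 96,580.00 Cr = 3,020.00 Cr subject; 6.5% × 3,020.00 Cr = 196.30 Cr
Total withheld: 747.14 Cr + 196.30 Cr = 943.44 Cr
Net pay: 7,300.00 Cr − 943.44 Cr = 6,356.56 Cr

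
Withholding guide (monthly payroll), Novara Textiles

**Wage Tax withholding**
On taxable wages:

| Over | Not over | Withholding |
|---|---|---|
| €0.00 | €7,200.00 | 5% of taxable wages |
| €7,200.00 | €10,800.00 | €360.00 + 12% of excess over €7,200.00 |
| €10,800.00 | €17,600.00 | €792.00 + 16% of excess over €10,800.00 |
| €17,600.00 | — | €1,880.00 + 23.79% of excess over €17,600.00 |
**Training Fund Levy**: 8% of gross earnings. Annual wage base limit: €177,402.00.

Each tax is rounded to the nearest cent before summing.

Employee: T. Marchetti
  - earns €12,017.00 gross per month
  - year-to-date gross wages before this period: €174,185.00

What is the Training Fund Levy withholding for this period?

€257.36

Training Fund Levy: cap €177,402.00 − YTD €174,185.00 = €3,217.00 subject; 8% × €3,217.00 = €257.36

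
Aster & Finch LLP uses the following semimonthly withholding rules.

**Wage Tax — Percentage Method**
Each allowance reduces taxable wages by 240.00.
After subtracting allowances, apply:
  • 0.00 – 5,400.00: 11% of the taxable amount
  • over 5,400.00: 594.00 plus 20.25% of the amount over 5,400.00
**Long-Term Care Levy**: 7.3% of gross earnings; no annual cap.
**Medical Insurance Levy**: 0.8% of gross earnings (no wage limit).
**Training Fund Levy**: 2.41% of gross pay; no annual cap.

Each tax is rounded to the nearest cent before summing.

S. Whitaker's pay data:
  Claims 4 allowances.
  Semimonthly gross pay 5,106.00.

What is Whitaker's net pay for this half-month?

Wage Tax: taxable = 5,106.00 − 4×240.00 = 4,146.00
  11% × 4,146.00 = 456.06
Long-Term Care Levy: 7.3% × 5,106.00 = 372.74
Medical Insurance Levy: 0.8% × 5,106.00 = 40.85
Training Fund Levy: 2.41% × 5,106.00 = 123.05
Total withheld: 456.06 + 372.74 + 40.85 + 123.05 = 992.70
Net pay: 5,106.00 − 992.70 = 4,113.30

4,113.30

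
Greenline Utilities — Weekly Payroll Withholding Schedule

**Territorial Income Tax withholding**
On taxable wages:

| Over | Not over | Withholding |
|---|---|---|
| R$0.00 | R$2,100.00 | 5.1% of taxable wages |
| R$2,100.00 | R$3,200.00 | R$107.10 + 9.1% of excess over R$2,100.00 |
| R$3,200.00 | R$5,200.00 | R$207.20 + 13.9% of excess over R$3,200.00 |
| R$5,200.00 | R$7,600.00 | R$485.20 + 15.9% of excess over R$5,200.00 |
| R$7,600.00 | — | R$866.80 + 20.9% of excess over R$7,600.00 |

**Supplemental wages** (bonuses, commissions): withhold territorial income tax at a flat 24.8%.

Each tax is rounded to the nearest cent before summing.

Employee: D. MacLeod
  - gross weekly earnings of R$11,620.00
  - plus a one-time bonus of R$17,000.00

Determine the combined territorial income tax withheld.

R$5,922.98

Territorial Income Tax: taxable = R$11,620.00
  R$866.80 + 20.9% × (R$11,620.00 − R$7,600.00) = R$866.80 + 20.9% × R$4,020.00 = R$1,706.98
Supplemental (24.8% flat on bonus): 24.8% × R$17,000.00 = R$4,216.00
Total territorial income tax: R$1,706.98 + R$4,216.00 = R$5,922.98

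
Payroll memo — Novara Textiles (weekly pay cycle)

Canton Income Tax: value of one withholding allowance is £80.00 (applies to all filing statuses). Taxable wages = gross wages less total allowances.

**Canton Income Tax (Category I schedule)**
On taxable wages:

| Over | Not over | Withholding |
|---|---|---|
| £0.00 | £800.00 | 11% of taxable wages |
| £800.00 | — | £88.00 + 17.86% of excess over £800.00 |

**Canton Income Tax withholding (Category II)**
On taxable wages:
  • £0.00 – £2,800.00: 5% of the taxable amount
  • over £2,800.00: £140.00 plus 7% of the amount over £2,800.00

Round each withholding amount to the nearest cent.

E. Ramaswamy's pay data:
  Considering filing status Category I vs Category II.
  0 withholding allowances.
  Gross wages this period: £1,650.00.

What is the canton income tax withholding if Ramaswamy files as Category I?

£239.81

Canton Income Tax (Category I): taxable = £1,650.00
  £88.00 + 17.86% × (£1,650.00 − £800.00) = £88.00 + 17.86% × £850.00 = £239.81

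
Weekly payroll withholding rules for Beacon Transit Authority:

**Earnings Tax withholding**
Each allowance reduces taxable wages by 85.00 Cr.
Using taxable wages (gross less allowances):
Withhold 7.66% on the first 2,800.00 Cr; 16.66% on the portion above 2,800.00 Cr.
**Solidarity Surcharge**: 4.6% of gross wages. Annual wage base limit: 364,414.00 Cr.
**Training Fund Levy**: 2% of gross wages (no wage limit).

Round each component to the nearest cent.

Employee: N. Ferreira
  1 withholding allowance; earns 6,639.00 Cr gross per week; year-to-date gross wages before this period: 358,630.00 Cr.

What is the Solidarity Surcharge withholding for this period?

266.06 Cr

Solidarity Surcharge: cap 364,414.00 Cr − YTD 358,630.00 Cr = 5,784.00 Cr subject; 4.6% × 5,784.00 Cr = 266.06 Cr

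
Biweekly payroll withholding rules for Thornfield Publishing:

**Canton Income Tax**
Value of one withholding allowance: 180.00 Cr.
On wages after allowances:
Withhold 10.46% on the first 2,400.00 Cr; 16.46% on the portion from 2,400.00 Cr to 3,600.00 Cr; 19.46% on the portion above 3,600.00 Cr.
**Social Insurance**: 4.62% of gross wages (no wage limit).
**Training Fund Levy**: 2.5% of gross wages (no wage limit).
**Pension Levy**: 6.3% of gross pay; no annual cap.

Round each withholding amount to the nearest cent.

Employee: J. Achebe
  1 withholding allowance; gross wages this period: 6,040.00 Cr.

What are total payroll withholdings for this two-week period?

Canton Income Tax: taxable = 6,040.00 Cr − 1×180.00 Cr = 5,860.00 Cr
  448.56 Cr + 19.46% × (5,860.00 Cr − 3,600.00 Cr) = 448.56 Cr + 19.46% × 2,260.00 Cr = 888.36 Cr
Social Insurance: 4.62% × 6,040.00 Cr = 279.05 Cr
Training Fund Levy: 2.5% × 6,040.00 Cr = 151.00 Cr
Pension Levy: 6.3% × 6,040.00 Cr = 380.52 Cr
Total: 888.36 Cr + 279.05 Cr + 151.00 Cr + 380.52 Cr = 1,698.93 Cr

1,698.93 Cr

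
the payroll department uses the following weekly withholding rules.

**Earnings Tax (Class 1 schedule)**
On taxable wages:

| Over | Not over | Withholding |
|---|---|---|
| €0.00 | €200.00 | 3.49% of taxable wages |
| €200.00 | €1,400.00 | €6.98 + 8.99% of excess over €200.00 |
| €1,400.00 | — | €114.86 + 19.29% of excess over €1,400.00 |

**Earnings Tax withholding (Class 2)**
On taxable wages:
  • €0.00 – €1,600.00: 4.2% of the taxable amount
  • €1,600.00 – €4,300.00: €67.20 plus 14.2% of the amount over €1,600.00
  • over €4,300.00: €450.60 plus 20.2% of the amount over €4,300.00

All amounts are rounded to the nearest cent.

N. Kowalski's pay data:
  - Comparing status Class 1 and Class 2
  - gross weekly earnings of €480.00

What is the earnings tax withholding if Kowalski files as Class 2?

Earnings Tax (Class 2): taxable = €480.00
  4.2% × €480.00 = €20.16

€20.16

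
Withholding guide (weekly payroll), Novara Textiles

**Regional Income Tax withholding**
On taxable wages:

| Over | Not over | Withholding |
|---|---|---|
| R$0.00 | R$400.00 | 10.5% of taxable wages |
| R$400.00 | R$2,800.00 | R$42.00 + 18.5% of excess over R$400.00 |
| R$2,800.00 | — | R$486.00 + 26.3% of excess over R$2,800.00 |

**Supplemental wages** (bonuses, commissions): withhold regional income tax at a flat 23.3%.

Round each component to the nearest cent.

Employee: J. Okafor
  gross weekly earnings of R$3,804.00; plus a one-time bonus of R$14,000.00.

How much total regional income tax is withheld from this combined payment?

Regional Income Tax: taxable = R$3,804.00
  R$486.00 + 26.3% × (R$3,804.00 − R$2,800.00) = R$486.00 + 26.3% × R$1,004.00 = R$750.05
Supplemental (23.3% flat on bonus): 23.3% × R$14,000.00 = R$3,262.00
Total regional income tax: R$750.05 + R$3,262.00 = R$4,012.05

R$4,012.05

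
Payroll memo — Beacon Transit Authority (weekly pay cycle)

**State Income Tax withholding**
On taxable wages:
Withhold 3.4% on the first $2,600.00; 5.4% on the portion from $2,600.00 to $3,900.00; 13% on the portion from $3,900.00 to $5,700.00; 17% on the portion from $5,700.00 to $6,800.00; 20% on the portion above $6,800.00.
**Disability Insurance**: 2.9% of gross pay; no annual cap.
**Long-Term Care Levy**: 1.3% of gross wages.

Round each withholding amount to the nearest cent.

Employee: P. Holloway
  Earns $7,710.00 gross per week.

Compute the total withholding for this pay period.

$1,085.42

State Income Tax: taxable = $7,710.00
  $579.60 + 20% × ($7,710.00 − $6,800.00) = $579.60 + 20% × $910.00 = $761.60
Disability Insurance: 2.9% × $7,710.00 = $223.59
Long-Term Care Levy: 1.3% × $7,710.00 = $100.23
Total: $761.60 + $223.59 + $100.23 = $1,085.42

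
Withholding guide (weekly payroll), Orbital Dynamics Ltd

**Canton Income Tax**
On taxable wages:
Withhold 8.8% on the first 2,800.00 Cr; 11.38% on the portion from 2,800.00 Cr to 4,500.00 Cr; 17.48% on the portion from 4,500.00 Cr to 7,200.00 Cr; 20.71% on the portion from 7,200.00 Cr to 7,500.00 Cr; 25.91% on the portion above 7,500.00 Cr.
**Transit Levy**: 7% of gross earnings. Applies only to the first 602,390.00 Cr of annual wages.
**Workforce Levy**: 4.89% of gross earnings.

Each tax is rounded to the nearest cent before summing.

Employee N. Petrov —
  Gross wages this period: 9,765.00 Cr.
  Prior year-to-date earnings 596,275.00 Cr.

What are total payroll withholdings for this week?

2,466.37 Cr

Canton Income Tax: taxable = 9,765.00 Cr
  973.95 Cr + 25.91% × (9,765.00 Cr − 7,500.00 Cr) = 973.95 Cr + 25.91% × 2,265.00 Cr = 1,560.81 Cr
Transit Levy: cap 602,390.00 Cr − YTD 596,275.00 Cr = 6,115.00 Cr subject; 7% × 6,115.00 Cr = 428.05 Cr
Workforce Levy: 4.89% × 9,765.00 Cr = 477.51 Cr
Total: 1,560.81 Cr + 428.05 Cr + 477.51 Cr = 2,466.37 Cr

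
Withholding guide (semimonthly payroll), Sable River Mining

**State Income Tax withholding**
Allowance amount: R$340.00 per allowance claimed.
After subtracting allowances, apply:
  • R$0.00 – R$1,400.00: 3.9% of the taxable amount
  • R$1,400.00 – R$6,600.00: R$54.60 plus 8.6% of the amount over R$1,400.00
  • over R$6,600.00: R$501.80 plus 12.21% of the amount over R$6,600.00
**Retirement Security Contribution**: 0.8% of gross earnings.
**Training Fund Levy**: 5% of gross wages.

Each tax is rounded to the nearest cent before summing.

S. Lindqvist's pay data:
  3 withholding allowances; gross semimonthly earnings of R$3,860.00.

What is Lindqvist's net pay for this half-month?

State Income Tax: taxable = R$3,860.00 − 3×R$340.00 = R$2,840.00
  R$54.60 + 8.6% × (R$2,840.00 − R$1,400.00) = R$54.60 + 8.6% × R$1,440.00 = R$178.44
Retirement Security Contribution: 0.8% × R$3,860.00 = R$30.88
Training Fund Levy: 5% × R$3,860.00 = R$193.00
Total withheld: R$178.44 + R$30.88 + R$193.00 = R$402.32
Net pay: R$3,860.00 − R$402.32 = R$3,457.68

R$3,457.68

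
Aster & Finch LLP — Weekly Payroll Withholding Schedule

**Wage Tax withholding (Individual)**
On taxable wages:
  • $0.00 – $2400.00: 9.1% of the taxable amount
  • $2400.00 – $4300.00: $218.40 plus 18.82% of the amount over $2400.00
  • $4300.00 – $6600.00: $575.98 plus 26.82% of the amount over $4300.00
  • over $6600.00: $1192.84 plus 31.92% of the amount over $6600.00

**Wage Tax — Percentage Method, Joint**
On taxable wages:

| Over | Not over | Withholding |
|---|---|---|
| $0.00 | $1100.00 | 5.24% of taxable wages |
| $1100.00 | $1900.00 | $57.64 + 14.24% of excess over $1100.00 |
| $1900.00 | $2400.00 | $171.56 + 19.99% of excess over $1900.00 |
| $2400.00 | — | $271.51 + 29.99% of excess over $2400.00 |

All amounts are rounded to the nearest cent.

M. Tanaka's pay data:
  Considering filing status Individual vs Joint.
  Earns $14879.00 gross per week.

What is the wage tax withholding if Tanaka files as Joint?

$4013.96

Wage Tax (Joint): taxable = $14879.00
  $271.51 + 29.99% × ($14879.00 − $2400.00) = $271.51 + 29.99% × $12479.00 = $4013.96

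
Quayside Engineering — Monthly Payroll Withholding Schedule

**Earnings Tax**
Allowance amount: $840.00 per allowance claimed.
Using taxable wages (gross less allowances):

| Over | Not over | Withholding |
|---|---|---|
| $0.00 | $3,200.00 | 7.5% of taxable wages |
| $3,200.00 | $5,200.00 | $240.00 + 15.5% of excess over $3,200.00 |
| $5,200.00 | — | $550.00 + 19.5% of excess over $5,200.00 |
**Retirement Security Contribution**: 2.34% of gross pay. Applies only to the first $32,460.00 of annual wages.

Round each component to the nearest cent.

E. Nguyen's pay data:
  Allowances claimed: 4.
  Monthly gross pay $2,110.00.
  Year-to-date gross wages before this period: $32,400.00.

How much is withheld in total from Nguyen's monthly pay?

Earnings Tax: taxable = $2,110.00 − 4×$840.00 = $-1,250.00
  Taxable ≤ 0 → $0.00
Retirement Security Contribution: cap $32,460.00 − YTD $32,400.00 = $60.00 subject; 2.34% × $60.00 = $1.40
Total: $0.00 + $1.40 = $1.40

$1.40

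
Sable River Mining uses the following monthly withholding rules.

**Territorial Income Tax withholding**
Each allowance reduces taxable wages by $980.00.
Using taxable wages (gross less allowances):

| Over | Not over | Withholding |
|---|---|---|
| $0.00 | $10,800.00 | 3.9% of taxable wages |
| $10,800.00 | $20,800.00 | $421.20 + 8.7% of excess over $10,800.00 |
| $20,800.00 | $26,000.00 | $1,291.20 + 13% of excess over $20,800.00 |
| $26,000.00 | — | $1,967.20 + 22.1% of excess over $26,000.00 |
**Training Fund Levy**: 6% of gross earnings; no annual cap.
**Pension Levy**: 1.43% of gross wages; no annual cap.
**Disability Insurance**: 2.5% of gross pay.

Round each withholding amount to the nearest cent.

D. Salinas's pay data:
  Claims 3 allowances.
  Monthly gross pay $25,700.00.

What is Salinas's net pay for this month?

Territorial Income Tax: taxable = $25,700.00 − 3×$980.00 = $22,760.00
  $1,291.20 + 13% × ($22,760.00 − $20,800.00) = $1,291.20 + 13% × $1,960.00 = $1,546.00
Training Fund Levy: 6% × $25,700.00 = $1,542.00
Pension Levy: 1.43% × $25,700.00 = $367.51
Disability Insurance: 2.5% × $25,700.00 = $642.50
Total withheld: $1,546.00 + $1,542.00 + $367.51 + $642.50 = $4,098.01
Net pay: $25,700.00 − $4,098.01 = $21,601.99

$21,601.99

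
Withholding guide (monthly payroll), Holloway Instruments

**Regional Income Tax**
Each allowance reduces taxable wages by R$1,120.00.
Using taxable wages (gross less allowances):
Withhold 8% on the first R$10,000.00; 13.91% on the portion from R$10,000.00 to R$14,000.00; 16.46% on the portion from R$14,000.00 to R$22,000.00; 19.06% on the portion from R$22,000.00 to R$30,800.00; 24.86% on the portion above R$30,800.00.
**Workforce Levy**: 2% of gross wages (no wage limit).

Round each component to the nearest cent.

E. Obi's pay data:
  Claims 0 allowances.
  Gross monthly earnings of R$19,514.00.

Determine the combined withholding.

R$2,654.28

Regional Income Tax: taxable = R$19,514.00
  R$1,356.40 + 16.46% × (R$19,514.00 − R$14,000.00) = R$1,356.40 + 16.46% × R$5,514.00 = R$2,264.00
Workforce Levy: 2% × R$19,514.00 = R$390.28
Total: R$2,264.00 + R$390.28 = R$2,654.28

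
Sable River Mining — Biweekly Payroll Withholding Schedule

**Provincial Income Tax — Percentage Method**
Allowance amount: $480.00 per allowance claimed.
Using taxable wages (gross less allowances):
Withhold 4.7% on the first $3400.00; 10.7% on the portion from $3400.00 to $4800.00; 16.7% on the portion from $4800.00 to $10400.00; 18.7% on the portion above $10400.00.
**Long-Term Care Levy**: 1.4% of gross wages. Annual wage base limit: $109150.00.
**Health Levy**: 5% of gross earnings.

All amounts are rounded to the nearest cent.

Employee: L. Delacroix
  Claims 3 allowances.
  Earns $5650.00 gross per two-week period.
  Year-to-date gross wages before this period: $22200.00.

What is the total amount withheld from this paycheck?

Provincial Income Tax: taxable = $5650.00 − 3×$480.00 = $4210.00
  $159.80 + 10.7% × ($4210.00 − $3400.00) = $159.80 + 10.7% × $810.00 = $246.47
Long-Term Care Levy: 1.4% × $5650.00 = $79.10
Health Levy: 5% × $5650.00 = $282.50
Total: $246.47 + $79.10 + $282.50 = $608.07

$608.07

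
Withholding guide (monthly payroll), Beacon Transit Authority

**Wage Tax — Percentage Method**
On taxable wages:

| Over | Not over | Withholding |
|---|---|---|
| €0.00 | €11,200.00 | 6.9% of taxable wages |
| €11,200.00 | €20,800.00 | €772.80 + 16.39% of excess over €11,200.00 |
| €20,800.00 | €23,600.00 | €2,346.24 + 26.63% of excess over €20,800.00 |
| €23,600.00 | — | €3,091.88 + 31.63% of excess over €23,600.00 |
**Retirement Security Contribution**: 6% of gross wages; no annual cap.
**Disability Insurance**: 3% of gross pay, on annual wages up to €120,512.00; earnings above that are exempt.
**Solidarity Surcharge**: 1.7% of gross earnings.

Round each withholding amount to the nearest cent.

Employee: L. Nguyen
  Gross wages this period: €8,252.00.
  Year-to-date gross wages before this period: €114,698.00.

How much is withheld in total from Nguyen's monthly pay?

Wage Tax: taxable = €8,252.00
  6.9% × €8,252.00 = €569.39
Retirement Security Contribution: 6% × €8,252.00 = €495.12
Disability Insurance: cap €120,512.00 − YTD €114,698.00 = €5,814.00 subject; 3% × €5,814.00 = €174.42
Solidarity Surcharge: 1.7% × €8,252.00 = €140.28
Total: €569.39 + €495.12 + €174.42 + €140.28 = €1,379.21

€1,379.21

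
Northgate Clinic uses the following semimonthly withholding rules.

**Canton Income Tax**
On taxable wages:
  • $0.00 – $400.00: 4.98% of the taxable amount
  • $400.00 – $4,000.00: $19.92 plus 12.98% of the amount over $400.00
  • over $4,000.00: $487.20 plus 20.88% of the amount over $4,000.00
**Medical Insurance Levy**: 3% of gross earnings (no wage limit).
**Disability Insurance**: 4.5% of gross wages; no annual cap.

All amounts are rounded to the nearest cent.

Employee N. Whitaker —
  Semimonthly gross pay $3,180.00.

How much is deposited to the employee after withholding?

$2,560.74

Canton Income Tax: taxable = $3,180.00
  $19.92 + 12.98% × ($3,180.00 − $400.00) = $19.92 + 12.98% × $2,780.00 = $380.76
Medical Insurance Levy: 3% × $3,180.00 = $95.40
Disability Insurance: 4.5% × $3,180.00 = $143.10
Total withheld: $380.76 + $95.40 + $143.10 = $619.26
Net pay: $3,180.00 − $619.26 = $2,560.74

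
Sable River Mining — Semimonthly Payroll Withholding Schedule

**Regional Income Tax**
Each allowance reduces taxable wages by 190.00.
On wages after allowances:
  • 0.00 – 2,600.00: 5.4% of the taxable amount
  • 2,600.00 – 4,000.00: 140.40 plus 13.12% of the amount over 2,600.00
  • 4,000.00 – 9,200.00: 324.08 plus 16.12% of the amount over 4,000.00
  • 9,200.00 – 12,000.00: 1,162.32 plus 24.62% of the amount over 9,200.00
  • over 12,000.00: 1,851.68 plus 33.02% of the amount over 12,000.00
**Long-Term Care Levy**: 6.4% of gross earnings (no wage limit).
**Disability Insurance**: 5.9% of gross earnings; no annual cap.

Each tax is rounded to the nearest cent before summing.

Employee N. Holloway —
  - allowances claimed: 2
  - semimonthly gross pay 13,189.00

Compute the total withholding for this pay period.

Regional Income Tax: taxable = 13,189.00 − 2×190.00 = 12,809.00
  1,851.68 + 33.02% × (12,809.00 − 12,000.00) = 1,851.68 + 33.02% × 809.00 = 2,118.81
Long-Term Care Levy: 6.4% × 13,189.00 = 844.10
Disability Insurance: 5.9% × 13,189.00 = 778.15
Total: 2,118.81 + 844.10 + 778.15 = 3,741.06

3,741.06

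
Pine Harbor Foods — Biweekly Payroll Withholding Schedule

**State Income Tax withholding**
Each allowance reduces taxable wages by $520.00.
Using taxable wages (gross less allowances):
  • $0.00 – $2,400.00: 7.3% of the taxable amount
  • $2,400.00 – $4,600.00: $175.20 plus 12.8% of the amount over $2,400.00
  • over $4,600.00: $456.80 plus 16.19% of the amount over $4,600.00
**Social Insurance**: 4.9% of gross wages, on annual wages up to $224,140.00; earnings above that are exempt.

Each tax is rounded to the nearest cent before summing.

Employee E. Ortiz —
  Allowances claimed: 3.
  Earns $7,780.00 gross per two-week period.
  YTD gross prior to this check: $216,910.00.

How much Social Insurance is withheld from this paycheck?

Social Insurance: cap $224,140.00 − YTD $216,910.00 = $7,230.00 subject; 4.9% × $7,230.00 = $354.27

$354.27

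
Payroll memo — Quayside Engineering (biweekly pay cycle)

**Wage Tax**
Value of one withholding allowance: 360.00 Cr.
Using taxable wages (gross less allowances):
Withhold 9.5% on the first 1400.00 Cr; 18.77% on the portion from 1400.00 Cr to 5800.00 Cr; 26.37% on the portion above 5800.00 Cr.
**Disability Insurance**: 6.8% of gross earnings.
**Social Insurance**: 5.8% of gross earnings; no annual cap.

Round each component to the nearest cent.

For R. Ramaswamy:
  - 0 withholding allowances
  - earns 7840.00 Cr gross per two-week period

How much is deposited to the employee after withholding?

Wage Tax: taxable = 7840.00 Cr
  958.88 Cr + 26.37% × (7840.00 Cr − 5800.00 Cr) = 958.88 Cr + 26.37% × 2040.00 Cr = 1496.83 Cr
Disability Insurance: 6.8% × 7840.00 Cr = 533.12 Cr
Social Insurance: 5.8% × 7840.00 Cr = 454.72 Cr
Total withheld: 1496.83 Cr + 533.12 Cr + 454.72 Cr = 2484.67 Cr
Net pay: 7840.00 Cr − 2484.67 Cr = 5355.33 Cr

5355.33 Cr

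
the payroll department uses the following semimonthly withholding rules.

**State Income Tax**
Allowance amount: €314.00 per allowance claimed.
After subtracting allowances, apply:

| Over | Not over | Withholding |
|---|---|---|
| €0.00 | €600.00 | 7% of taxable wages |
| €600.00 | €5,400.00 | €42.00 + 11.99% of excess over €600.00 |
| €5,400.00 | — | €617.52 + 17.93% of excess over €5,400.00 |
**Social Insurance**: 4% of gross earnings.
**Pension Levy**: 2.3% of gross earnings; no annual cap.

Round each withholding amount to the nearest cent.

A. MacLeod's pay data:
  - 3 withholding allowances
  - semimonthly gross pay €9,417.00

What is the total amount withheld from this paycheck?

€1,762.14

State Income Tax: taxable = €9,417.00 − 3×€314.00 = €8,475.00
  €617.52 + 17.93% × (€8,475.00 − €5,400.00) = €617.52 + 17.93% × €3,075.00 = €1,168.87
Social Insurance: 4% × €9,417.00 = €376.68
Pension Levy: 2.3% × €9,417.00 = €216.59
Total: €1,168.87 + €376.68 + €216.59 = €1,762.14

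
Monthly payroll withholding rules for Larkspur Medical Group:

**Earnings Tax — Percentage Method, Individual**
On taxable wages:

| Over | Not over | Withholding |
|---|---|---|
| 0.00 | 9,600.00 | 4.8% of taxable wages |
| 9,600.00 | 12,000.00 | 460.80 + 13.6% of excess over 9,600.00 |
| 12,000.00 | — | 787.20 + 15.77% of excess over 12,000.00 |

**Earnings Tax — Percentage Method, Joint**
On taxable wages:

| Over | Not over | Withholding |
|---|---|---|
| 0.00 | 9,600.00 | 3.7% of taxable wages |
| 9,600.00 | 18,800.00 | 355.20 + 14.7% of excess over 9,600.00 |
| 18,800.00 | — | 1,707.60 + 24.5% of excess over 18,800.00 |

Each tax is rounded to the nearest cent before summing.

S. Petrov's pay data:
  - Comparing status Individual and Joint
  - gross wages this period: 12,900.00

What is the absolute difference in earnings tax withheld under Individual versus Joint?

Earnings Tax (Individual): taxable = 12,900.00
  787.20 + 15.77% × (12,900.00 − 12,000.00) = 787.20 + 15.77% × 900.00 = 929.13
Earnings Tax (Joint): taxable = 12,900.00
  355.20 + 14.7% × (12,900.00 − 9,600.00) = 355.20 + 14.7% × 3,300.00 = 840.30
Difference: |929.13 − 840.30| = 88.83 (higher under Individual)

88.83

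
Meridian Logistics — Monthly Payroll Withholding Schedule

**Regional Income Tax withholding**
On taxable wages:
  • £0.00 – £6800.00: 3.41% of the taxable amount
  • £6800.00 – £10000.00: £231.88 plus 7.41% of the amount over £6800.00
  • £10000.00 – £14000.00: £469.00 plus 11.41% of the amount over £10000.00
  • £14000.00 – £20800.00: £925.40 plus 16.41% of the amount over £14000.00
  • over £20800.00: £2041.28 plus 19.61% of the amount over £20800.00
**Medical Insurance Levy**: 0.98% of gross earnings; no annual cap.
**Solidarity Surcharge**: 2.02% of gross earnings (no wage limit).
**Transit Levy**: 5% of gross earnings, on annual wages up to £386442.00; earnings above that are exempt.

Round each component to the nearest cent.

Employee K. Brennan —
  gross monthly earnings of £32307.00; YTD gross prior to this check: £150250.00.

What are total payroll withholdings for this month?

Regional Income Tax: taxable = £32307.00
  £2041.28 + 19.61% × (£32307.00 − £20800.00) = £2041.28 + 19.61% × £11507.00 = £4297.80
Medical Insurance Levy: 0.98% × £32307.00 = £316.61
Solidarity Surcharge: 2.02% × £32307.00 = £652.60
Transit Levy: 5% × £32307.00 = £1615.35
Total: £4297.80 + £316.61 + £652.60 + £1615.35 = £6882.36

£6882.36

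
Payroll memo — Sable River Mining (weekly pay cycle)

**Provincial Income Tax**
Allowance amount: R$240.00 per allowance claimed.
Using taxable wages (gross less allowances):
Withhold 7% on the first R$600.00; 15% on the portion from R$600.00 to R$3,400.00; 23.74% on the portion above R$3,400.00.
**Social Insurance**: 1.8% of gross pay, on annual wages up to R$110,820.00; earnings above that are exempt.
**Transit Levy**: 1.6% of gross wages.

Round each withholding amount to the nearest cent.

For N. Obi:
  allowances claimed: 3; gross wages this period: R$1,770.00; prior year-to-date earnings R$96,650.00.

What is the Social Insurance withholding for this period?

R$31.86

Social Insurance: 1.8% × R$1,770.00 = R$31.86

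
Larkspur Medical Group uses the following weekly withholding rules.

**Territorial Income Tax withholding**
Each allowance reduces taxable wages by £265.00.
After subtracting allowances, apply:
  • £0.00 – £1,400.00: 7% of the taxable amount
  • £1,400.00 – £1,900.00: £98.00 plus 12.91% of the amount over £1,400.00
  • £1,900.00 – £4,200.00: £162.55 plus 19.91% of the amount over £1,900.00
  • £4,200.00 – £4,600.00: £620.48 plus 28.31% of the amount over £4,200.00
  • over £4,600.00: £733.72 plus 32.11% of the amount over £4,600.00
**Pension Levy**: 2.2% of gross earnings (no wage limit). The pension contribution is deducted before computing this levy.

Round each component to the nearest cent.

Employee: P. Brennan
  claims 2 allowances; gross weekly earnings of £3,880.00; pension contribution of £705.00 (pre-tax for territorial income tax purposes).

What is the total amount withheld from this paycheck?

Territorial Income Tax: taxable = £3,880.00 − £705.00 − 2×£265.00 = £2,645.00
  £162.55 + 19.91% × (£2,645.00 − £1,900.00) = £162.55 + 19.91% × £745.00 = £310.88
Pension Levy: 2.2% × £3,175.00 = £69.85
Total: £310.88 + £69.85 = £380.73

£380.73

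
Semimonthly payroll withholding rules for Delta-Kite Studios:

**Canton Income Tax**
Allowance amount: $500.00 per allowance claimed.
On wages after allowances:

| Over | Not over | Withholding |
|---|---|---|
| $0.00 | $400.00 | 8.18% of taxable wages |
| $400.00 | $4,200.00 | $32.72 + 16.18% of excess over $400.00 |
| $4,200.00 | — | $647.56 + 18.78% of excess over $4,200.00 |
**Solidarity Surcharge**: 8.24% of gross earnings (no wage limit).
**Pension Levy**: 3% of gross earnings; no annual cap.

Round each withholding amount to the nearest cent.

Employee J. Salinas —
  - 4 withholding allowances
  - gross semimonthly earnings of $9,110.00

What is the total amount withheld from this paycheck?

Canton Income Tax: taxable = $9,110.00 − 4×$500.00 = $7,110.00
  $647.56 + 18.78% × ($7,110.00 − $4,200.00) = $647.56 + 18.78% × $2,910.00 = $1,194.06
Solidarity Surcharge: 8.24% × $9,110.00 = $750.66
Pension Levy: 3% × $9,110.00 = $273.30
Total: $1,194.06 + $750.66 + $273.30 = $2,218.02

$2,218.02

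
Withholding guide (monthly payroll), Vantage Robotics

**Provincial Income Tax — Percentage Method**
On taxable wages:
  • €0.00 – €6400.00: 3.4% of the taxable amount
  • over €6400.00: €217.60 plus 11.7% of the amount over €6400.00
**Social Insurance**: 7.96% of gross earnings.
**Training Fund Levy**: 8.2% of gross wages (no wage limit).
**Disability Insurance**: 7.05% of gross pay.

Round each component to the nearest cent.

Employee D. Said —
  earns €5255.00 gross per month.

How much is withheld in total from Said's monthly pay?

Provincial Income Tax: taxable = €5255.00
  3.4% × €5255.00 = €178.67
Social Insurance: 7.96% × €5255.00 = €418.30
Training Fund Levy: 8.2% × €5255.00 = €430.91
Disability Insurance: 7.05% × €5255.00 = €370.48
Total: €178.67 + €418.30 + €430.91 + €370.48 = €1398.36

€1398.36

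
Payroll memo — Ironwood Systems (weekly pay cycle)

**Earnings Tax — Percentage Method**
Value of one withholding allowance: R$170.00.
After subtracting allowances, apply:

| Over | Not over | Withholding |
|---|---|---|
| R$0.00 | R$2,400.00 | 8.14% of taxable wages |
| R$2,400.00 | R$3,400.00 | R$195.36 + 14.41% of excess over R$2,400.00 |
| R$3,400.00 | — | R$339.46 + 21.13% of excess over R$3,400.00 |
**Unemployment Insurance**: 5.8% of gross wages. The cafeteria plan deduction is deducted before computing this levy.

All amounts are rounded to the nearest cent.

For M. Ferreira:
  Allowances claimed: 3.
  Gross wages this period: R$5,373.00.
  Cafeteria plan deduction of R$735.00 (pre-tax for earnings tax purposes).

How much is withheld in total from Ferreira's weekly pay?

R$762.29

Earnings Tax: taxable = R$5,373.00 − R$735.00 − 3×R$170.00 = R$4,128.00
  R$339.46 + 21.13% × (R$4,128.00 − R$3,400.00) = R$339.46 + 21.13% × R$728.00 = R$493.29
Unemployment Insurance: 5.8% × R$4,638.00 = R$269.00
Total: R$493.29 + R$269.00 = R$762.29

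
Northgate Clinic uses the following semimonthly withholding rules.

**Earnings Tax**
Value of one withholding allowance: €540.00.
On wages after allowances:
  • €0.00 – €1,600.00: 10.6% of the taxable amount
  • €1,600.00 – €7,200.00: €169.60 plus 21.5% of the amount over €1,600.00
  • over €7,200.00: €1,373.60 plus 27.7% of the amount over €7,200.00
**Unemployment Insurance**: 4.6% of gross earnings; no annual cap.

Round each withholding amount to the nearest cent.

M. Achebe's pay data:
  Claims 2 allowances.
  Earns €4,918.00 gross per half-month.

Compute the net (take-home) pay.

€4,041.00

Earnings Tax: taxable = €4,918.00 − 2×€540.00 = €3,838.00
  €169.60 + 21.5% × (€3,838.00 − €1,600.00) = €169.60 + 21.5% × €2,238.00 = €650.77
Unemployment Insurance: 4.6% × €4,918.00 = €226.23
Total withheld: €650.77 + €226.23 = €877.00
Net pay: €4,918.00 − €877.00 = €4,041.00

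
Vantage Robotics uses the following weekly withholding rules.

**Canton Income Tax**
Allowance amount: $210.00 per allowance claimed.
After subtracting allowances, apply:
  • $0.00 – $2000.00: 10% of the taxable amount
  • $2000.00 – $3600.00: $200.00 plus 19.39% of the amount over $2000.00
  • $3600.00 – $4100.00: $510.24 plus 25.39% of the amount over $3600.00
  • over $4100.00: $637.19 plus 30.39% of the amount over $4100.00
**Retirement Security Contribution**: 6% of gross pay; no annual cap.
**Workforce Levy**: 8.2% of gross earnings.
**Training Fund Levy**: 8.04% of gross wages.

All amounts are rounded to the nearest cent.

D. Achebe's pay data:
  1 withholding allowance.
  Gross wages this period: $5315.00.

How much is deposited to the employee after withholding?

$3190.33

Canton Income Tax: taxable = $5315.00 − 1×$210.00 = $5105.00
  $637.19 + 30.39% × ($5105.00 − $4100.00) = $637.19 + 30.39% × $1005.00 = $942.61
Retirement Security Contribution: 6% × $5315.00 = $318.90
Workforce Levy: 8.2% × $5315.00 = $435.83
Training Fund Levy: 8.04% × $5315.00 = $427.33
Total withheld: $942.61 + $318.90 + $435.83 + $427.33 = $2124.67
Net pay: $5315.00 − $2124.67 = $3190.33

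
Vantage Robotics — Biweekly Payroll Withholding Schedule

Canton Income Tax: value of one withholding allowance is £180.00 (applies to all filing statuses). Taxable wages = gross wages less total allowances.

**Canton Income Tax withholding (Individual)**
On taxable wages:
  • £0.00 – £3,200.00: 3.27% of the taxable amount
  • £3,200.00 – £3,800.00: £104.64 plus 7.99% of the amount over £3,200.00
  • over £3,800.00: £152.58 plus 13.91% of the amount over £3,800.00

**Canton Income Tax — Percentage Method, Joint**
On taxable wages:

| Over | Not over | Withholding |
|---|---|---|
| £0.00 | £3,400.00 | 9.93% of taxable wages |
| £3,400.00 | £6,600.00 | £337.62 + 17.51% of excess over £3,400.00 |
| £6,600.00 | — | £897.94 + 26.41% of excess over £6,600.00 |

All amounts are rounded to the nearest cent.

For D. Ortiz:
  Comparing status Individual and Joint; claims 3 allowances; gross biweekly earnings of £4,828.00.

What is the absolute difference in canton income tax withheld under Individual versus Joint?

£272.65

Canton Income Tax (Individual): taxable = £4,828.00 − 3×£180.00 = £4,288.00
  £152.58 + 13.91% × (£4,288.00 − £3,800.00) = £152.58 + 13.91% × £488.00 = £220.46
Canton Income Tax (Joint): taxable = £4,828.00 − 3×£180.00 = £4,288.00
  £337.62 + 17.51% × (£4,288.00 − £3,400.00) = £337.62 + 17.51% × £888.00 = £493.11
Difference: |£220.46 − £493.11| = £272.65 (higher under Joint)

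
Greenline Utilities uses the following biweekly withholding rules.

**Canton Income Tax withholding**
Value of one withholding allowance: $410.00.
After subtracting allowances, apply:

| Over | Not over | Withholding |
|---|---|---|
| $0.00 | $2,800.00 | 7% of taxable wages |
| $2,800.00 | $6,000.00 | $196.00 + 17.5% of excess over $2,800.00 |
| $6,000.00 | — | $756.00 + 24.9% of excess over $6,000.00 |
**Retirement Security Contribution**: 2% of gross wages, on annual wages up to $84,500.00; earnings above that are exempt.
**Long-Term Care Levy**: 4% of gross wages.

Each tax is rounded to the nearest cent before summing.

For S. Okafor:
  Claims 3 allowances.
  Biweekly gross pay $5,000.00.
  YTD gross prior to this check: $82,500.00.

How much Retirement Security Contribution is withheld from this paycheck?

Retirement Security Contribution: cap $84,500.00 − YTD $82,500.00 = $2,000.00 subject; 2% × $2,000.00 = $40.00

$40.00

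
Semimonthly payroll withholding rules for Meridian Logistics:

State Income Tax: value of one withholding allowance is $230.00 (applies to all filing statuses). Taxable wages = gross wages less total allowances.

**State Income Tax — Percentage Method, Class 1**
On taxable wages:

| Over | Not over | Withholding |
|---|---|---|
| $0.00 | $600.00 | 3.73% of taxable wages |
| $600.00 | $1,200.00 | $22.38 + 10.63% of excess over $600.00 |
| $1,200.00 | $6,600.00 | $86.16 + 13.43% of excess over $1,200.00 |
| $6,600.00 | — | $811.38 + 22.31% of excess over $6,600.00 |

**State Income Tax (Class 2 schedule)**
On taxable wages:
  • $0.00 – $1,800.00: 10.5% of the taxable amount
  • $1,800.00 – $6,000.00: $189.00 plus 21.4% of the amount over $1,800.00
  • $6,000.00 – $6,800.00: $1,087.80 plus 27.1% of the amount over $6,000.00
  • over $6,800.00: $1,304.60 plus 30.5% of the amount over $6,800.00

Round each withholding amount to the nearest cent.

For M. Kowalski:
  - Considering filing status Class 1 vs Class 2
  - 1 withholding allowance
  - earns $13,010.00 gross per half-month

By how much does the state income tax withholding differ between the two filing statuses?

$938.36

State Income Tax (Class 1): taxable = $13,010.00 − 1×$230.00 = $12,780.00
  $811.38 + 22.31% × ($12,780.00 − $6,600.00) = $811.38 + 22.31% × $6,180.00 = $2,190.14
State Income Tax (Class 2): taxable = $13,010.00 − 1×$230.00 = $12,780.00
  $1,304.60 + 30.5% × ($12,780.00 − $6,800.00) = $1,304.60 + 30.5% × $5,980.00 = $3,128.50
Difference: |$2,190.14 − $3,128.50| = $938.36 (higher under Class 2)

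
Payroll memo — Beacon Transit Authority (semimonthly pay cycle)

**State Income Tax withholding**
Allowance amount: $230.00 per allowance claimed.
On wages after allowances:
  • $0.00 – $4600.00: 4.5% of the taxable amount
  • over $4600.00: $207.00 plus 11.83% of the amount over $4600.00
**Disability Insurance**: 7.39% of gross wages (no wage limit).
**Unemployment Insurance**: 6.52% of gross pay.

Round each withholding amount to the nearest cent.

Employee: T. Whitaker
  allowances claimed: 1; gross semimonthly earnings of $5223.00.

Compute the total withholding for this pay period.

State Income Tax: taxable = $5223.00 − 1×$230.00 = $4993.00
  $207.00 + 11.83% × ($4993.00 − $4600.00) = $207.00 + 11.83% × $393.00 = $253.49
Disability Insurance: 7.39% × $5223.00 = $385.98
Unemployment Insurance: 6.52% × $5223.00 = $340.54
Total: $253.49 + $385.98 + $340.54 = $980.01

$980.01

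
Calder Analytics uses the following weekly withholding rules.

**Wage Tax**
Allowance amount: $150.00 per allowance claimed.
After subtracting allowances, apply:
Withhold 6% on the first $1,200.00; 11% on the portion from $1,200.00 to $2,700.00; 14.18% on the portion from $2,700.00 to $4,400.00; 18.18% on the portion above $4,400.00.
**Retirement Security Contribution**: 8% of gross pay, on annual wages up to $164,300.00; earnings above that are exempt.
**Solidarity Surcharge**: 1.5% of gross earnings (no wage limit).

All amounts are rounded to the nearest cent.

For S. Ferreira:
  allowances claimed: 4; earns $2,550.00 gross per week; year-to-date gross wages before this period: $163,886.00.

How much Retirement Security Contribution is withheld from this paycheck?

Retirement Security Contribution: cap $164,300.00 − YTD $163,886.00 = $414.00 subject; 8% × $414.00 = $33.12

$33.12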